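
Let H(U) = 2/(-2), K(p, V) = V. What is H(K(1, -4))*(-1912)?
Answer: 1912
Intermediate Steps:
H(U) = -1 (H(U) = 2*(-½) = -1)
H(K(1, -4))*(-1912) = -1*(-1912) = 1912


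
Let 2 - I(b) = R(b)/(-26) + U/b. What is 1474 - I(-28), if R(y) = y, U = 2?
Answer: 268087/182 ≈ 1473.0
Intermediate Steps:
I(b) = 2 - 2/b + b/26 (I(b) = 2 - (b/(-26) + 2/b) = 2 - (b*(-1/26) + 2/b) = 2 - (-b/26 + 2/b) = 2 - (2/b - b/26) = 2 + (-2/b + b/26) = 2 - 2/b + b/26)
1474 - I(-28) = 1474 - (2 - 2/(-28) + (1/26)*(-28)) = 1474 - (2 - 2*(-1/28) - 14/13) = 1474 - (2 + 1/14 - 14/13) = 1474 - 1*181/182 = 1474 - 181/182 = 268087/182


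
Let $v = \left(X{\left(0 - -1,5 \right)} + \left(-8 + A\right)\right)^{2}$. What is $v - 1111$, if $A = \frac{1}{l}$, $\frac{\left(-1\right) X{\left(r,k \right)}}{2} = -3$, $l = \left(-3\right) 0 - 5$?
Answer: $- \frac{27654}{25} \approx -1106.2$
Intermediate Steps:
$l = -5$ ($l = 0 - 5 = -5$)
$X{\left(r,k \right)} = 6$ ($X{\left(r,k \right)} = \left(-2\right) \left(-3\right) = 6$)
$A = - \frac{1}{5}$ ($A = \frac{1}{-5} = - \frac{1}{5} \approx -0.2$)
$v = \frac{121}{25}$ ($v = \left(6 - \frac{41}{5}\right)^{2} = \left(- \frac{11}{5}\right)^{2} = \frac{121}{25} \approx 4.84$)
$v - 1111 = \frac{121}{25} - 1111 = - \frac{27654}{25}$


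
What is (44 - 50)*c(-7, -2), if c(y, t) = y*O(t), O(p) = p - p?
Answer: 0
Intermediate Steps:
O(p) = 0
c(y, t) = 0 (c(y, t) = y*0 = 0)
(44 - 50)*c(-7, -2) = (44 - 50)*0 = -6*0 = 0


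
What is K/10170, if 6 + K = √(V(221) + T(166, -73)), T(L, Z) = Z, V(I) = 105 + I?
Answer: -1/1695 + √253/10170 ≈ 0.00097404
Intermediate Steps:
K = -6 + √253 (K = -6 + √((105 + 221) - 73) = -6 + √(326 - 73) = -6 + √253 ≈ 9.9060)
K/10170 = (-6 + √253)/10170 = (-6 + √253)*(1/10170) = -1/1695 + √253/10170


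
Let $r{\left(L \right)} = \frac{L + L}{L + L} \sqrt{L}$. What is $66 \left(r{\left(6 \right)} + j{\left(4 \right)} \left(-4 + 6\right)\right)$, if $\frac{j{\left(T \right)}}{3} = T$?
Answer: $1584 + 66 \sqrt{6} \approx 1745.7$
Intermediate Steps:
$j{\left(T \right)} = 3 T$
$r{\left(L \right)} = \sqrt{L}$ ($r{\left(L \right)} = \frac{2 L}{2 L} \sqrt{L} = 2 L \frac{1}{2 L} \sqrt{L} = 1 \sqrt{L} = \sqrt{L}$)
$66 \left(r{\left(6 \right)} + j{\left(4 \right)} \left(-4 + 6\right)\right) = 66 \left(\sqrt{6} + 3 \cdot 4 \left(-4 + 6\right)\right) = 66 \left(\sqrt{6} + 12 \cdot 2\right) = 66 \left(\sqrt{6} + 24\right) = 66 \left(24 + \sqrt{6}\right) = 1584 + 66 \sqrt{6}$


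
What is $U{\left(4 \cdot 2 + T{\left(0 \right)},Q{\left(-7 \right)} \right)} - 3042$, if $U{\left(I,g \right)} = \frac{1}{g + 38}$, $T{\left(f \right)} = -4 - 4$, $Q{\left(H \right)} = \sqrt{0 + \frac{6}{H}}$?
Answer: $\frac{- 3042 \sqrt{42} + 809165 i}{\sqrt{42} - 266 i} \approx -3042.0 - 0.00064075 i$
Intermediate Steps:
$Q{\left(H \right)} = \sqrt{6} \sqrt{\frac{1}{H}}$ ($Q{\left(H \right)} = \sqrt{\frac{6}{H}} = \sqrt{6} \sqrt{\frac{1}{H}}$)
$T{\left(f \right)} = -8$ ($T{\left(f \right)} = -4 - 4 = -8$)
$U{\left(I,g \right)} = \frac{1}{38 + g}$
$U{\left(4 \cdot 2 + T{\left(0 \right)},Q{\left(-7 \right)} \right)} - 3042 = \frac{1}{38 + \sqrt{6} \sqrt{\frac{1}{-7}}} - 3042 = \frac{1}{38 + \sqrt{6} \sqrt{- \frac{1}{7}}} - 3042 = \frac{1}{38 + \sqrt{6} \frac{i \sqrt{7}}{7}} - 3042 = \frac{1}{38 + \frac{i \sqrt{42}}{7}} - 3042 = -3042 + \frac{1}{38 + \frac{i \sqrt{42}}{7}}$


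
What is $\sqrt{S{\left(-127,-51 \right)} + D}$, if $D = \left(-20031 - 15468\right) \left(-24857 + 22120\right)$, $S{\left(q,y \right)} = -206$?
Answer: $\sqrt{97160557} \approx 9857.0$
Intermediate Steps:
$D = 97160763$ ($D = \left(-35499\right) \left(-2737\right) = 97160763$)
$\sqrt{S{\left(-127,-51 \right)} + D} = \sqrt{-206 + 97160763} = \sqrt{97160557}$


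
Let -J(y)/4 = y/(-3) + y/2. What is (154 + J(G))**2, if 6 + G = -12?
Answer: 27556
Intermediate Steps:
G = -18 (G = -6 - 12 = -18)
J(y) = -2*y/3 (J(y) = -4*(y/(-3) + y/2) = -4*(y*(-1/3) + y*(1/2)) = -4*(-y/3 + y/2) = -2*y/3)
(154 + J(G))**2 = (154 - 2/3*(-18))**2 = (154 + 12)**2 = 166**2 = 27556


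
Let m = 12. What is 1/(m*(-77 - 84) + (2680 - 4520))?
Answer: -1/3772 ≈ -0.00026511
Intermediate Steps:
1/(m*(-77 - 84) + (2680 - 4520)) = 1/(12*(-77 - 84) + (2680 - 4520)) = 1/(12*(-161) - 1840) = 1/(-1932 - 1840) = 1/(-3772) = -1/3772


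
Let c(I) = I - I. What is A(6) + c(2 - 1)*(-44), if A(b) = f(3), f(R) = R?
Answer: 3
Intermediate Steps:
c(I) = 0
A(b) = 3
A(6) + c(2 - 1)*(-44) = 3 + 0*(-44) = 3 + 0 = 3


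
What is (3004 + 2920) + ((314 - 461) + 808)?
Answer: 6585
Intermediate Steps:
(3004 + 2920) + ((314 - 461) + 808) = 5924 + (-147 + 808) = 5924 + 661 = 6585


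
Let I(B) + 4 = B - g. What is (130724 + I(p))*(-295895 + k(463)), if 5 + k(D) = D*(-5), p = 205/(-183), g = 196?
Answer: -2374356716235/61 ≈ -3.8924e+10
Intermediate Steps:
p = -205/183 (p = 205*(-1/183) = -205/183 ≈ -1.1202)
k(D) = -5 - 5*D (k(D) = -5 + D*(-5) = -5 - 5*D)
I(B) = -200 + B (I(B) = -4 + (B - 1*196) = -4 + (B - 196) = -4 + (-196 + B) = -200 + B)
(130724 + I(p))*(-295895 + k(463)) = (130724 + (-200 - 205/183))*(-295895 + (-5 - 5*463)) = (130724 - 36805/183)*(-295895 + (-5 - 2315)) = 23885687*(-295895 - 2320)/183 = (23885687/183)*(-298215) = -2374356716235/61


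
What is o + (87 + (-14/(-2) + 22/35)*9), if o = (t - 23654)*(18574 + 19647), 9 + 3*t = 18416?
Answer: -70304646581/105 ≈ -6.6957e+8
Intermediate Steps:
t = 18407/3 (t = -3 + (1/3)*18416 = -3 + 18416/3 = 18407/3 ≈ 6135.7)
o = -2008704655/3 (o = (18407/3 - 23654)*(18574 + 19647) = -52555/3*38221 = -2008704655/3 ≈ -6.6957e+8)
o + (87 + (-14/(-2) + 22/35)*9) = -2008704655/3 + (87 + (-14/(-2) + 22/35)*9) = -2008704655/3 + (87 + (-14*(-1/2) + 22*(1/35))*9) = -2008704655/3 + (87 + (7 + 22/35)*9) = -2008704655/3 + (87 + (267/35)*9) = -2008704655/3 + (87 + 2403/35) = -2008704655/3 + 5448/35 = -70304646581/105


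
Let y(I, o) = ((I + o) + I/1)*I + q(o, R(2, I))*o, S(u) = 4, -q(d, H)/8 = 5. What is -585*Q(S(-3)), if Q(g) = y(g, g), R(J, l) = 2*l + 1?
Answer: 65520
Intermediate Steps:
R(J, l) = 1 + 2*l
q(d, H) = -40 (q(d, H) = -8*5 = -40)
y(I, o) = -40*o + I*(o + 2*I) (y(I, o) = ((I + o) + I/1)*I - 40*o = ((I + o) + I*1)*I - 40*o = ((I + o) + I)*I - 40*o = (o + 2*I)*I - 40*o = I*(o + 2*I) - 40*o = -40*o + I*(o + 2*I))
Q(g) = -40*g + 3*g**2 (Q(g) = -40*g + 2*g**2 + g*g = -40*g + 2*g**2 + g**2 = -40*g + 3*g**2)
-585*Q(S(-3)) = -2340*(-40 + 3*4) = -2340*(-40 + 12) = -2340*(-28) = -585*(-112) = 65520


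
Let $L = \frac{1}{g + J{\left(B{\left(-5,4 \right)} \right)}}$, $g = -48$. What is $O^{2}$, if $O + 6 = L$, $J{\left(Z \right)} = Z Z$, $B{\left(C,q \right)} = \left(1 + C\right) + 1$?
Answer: $\frac{55225}{1521} \approx 36.308$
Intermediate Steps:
$B{\left(C,q \right)} = 2 + C$
$J{\left(Z \right)} = Z^{2}$
$L = - \frac{1}{39}$ ($L = \frac{1}{-48 + \left(2 - 5\right)^{2}} = \frac{1}{-48 + \left(-3\right)^{2}} = \frac{1}{-48 + 9} = \frac{1}{-39} = - \frac{1}{39} \approx -0.025641$)
$O = - \frac{235}{39}$ ($O = -6 - \frac{1}{39} = - \frac{235}{39} \approx -6.0256$)
$O^{2} = \left(- \frac{235}{39}\right)^{2} = \frac{55225}{1521}$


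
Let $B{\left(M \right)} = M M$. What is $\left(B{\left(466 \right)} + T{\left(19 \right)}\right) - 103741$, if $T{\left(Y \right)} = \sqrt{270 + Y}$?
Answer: $113432$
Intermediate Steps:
$B{\left(M \right)} = M^{2}$
$\left(B{\left(466 \right)} + T{\left(19 \right)}\right) - 103741 = \left(466^{2} + \sqrt{270 + 19}\right) - 103741 = \left(217156 + \sqrt{289}\right) - 103741 = \left(217156 + 17\right) - 103741 = 217173 - 103741 = 113432$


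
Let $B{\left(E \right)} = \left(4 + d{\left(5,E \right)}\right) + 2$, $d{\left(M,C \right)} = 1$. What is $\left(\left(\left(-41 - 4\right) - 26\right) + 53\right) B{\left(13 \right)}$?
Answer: $-126$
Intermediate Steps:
$B{\left(E \right)} = 7$ ($B{\left(E \right)} = \left(4 + 1\right) + 2 = 5 + 2 = 7$)
$\left(\left(\left(-41 - 4\right) - 26\right) + 53\right) B{\left(13 \right)} = \left(\left(\left(-41 - 4\right) - 26\right) + 53\right) 7 = \left(\left(-45 - 26\right) + 53\right) 7 = \left(-71 + 53\right) 7 = \left(-18\right) 7 = -126$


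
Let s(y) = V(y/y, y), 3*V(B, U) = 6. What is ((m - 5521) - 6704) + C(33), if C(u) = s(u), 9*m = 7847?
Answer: -102160/9 ≈ -11351.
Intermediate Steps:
V(B, U) = 2 (V(B, U) = (⅓)*6 = 2)
s(y) = 2
m = 7847/9 (m = (⅑)*7847 = 7847/9 ≈ 871.89)
C(u) = 2
((m - 5521) - 6704) + C(33) = ((7847/9 - 5521) - 6704) + 2 = (-41842/9 - 6704) + 2 = -102178/9 + 2 = -102160/9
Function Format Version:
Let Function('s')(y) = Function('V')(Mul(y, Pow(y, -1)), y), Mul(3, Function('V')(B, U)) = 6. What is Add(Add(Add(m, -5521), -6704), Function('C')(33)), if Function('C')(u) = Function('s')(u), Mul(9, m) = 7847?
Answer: Rational(-102160, 9) ≈ -11351.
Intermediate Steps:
Function('V')(B, U) = 2 (Function('V')(B, U) = Mul(Rational(1, 3), 6) = 2)
Function('s')(y) = 2
m = Rational(7847, 9) (m = Mul(Rational(1, 9), 7847) = Rational(7847, 9) ≈ 871.89)
Function('C')(u) = 2
Add(Add(Add(m, -5521), -6704), Function('C')(33)) = Add(Add(Add(Rational(7847, 9), -5521), -6704), 2) = Add(Add(Rational(-41842, 9), -6704), 2) = Add(Rational(-102178, 9), 2) = Rational(-102160, 9)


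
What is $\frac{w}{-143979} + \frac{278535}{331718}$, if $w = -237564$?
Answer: $\frac{39635815239}{15920141974} \approx 2.4897$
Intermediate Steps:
$\frac{w}{-143979} + \frac{278535}{331718} = - \frac{237564}{-143979} + \frac{278535}{331718} = \left(-237564\right) \left(- \frac{1}{143979}\right) + 278535 \cdot \frac{1}{331718} = \frac{79188}{47993} + \frac{278535}{331718} = \frac{39635815239}{15920141974}$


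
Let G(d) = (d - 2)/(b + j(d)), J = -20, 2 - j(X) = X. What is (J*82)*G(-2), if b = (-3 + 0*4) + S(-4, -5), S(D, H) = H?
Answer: -1640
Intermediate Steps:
j(X) = 2 - X
b = -8 (b = (-3 + 0*4) - 5 = (-3 + 0) - 5 = -3 - 5 = -8)
G(d) = (-2 + d)/(-6 - d) (G(d) = (d - 2)/(-8 + (2 - d)) = (-2 + d)/(-6 - d))
(J*82)*G(-2) = (-20*82)*((2 - 1*(-2))/(6 - 2)) = -1640*(2 + 2)/4 = -410*4 = -1640*1 = -1640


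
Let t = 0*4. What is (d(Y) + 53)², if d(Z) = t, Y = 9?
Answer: 2809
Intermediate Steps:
t = 0
d(Z) = 0
(d(Y) + 53)² = (0 + 53)² = 53² = 2809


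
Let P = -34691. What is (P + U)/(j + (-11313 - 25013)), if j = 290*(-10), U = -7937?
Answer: 21314/19613 ≈ 1.0867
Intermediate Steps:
j = -2900
(P + U)/(j + (-11313 - 25013)) = (-34691 - 7937)/(-2900 + (-11313 - 25013)) = -42628/(-2900 - 36326) = -42628/(-39226) = -42628*(-1/39226) = 21314/19613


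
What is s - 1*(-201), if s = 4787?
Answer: 4988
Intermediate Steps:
s - 1*(-201) = 4787 - 1*(-201) = 4787 + 201 = 4988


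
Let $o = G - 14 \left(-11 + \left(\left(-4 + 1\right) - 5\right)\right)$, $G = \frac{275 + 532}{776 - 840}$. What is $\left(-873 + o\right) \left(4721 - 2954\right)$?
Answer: $- \frac{70070385}{64} \approx -1.0949 \cdot 10^{6}$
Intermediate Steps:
$G = - \frac{807}{64}$ ($G = \frac{807}{-64} = 807 \left(- \frac{1}{64}\right) = - \frac{807}{64} \approx -12.609$)
$o = \frac{16217}{64}$ ($o = - \frac{807}{64} - 14 \left(-11 + \left(\left(-4 + 1\right) - 5\right)\right) = - \frac{807}{64} - 14 \left(-11 - 8\right) = - \frac{807}{64} - -266 = - \frac{807}{64} + 266 = \frac{16217}{64} \approx 253.39$)
$\left(-873 + o\right) \left(4721 - 2954\right) = \left(-873 + \frac{16217}{64}\right) \left(4721 - 2954\right) = \left(- \frac{39655}{64}\right) 1767 = - \frac{70070385}{64}$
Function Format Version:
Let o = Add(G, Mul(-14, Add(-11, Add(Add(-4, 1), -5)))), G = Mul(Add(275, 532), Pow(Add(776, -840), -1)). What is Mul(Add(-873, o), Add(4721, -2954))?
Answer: Rational(-70070385, 64) ≈ -1.0949e+6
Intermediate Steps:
G = Rational(-807, 64) (G = Mul(807, Pow(-64, -1)) = Mul(807, Rational(-1, 64)) = Rational(-807, 64) ≈ -12.609)
o = Rational(16217, 64) (o = Add(Rational(-807, 64), Mul(-14, Add(-11, Add(Add(-4, 1), -5)))) = Add(Rational(-807, 64), Mul(-14, Add(-11, Add(-3, -5)))) = Add(Rational(-807, 64), Mul(-14, Add(-11, -8))) = Add(Rational(-807, 64), Mul(-14, -19)) = Add(Rational(-807, 64), 266) = Rational(16217, 64) ≈ 253.39)
Mul(Add(-873, o), Add(4721, -2954)) = Mul(Add(-873, Rational(16217, 64)), Add(4721, -2954)) = Mul(Rational(-39655, 64), 1767) = Rational(-70070385, 64)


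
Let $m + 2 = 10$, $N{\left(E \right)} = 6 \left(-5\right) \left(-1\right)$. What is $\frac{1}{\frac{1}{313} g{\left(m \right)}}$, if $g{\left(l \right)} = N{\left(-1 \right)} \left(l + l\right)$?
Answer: $\frac{313}{480} \approx 0.65208$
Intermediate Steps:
$N{\left(E \right)} = 30$ ($N{\left(E \right)} = \left(-30\right) \left(-1\right) = 30$)
$m = 8$ ($m = -2 + 10 = 8$)
$g{\left(l \right)} = 60 l$ ($g{\left(l \right)} = 30 \left(l + l\right) = 30 \cdot 2 l = 60 l$)
$\frac{1}{\frac{1}{313} g{\left(m \right)}} = \frac{1}{\frac{1}{313} \cdot 60 \cdot 8} = \frac{\frac{1}{\frac{1}{313}}}{480} = 313 \cdot \frac{1}{480} = \frac{313}{480}$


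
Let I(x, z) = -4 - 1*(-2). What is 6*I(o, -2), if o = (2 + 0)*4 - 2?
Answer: -12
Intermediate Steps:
o = 6 (o = 2*4 - 2 = 8 - 2 = 6)
I(x, z) = -2 (I(x, z) = -4 + 2 = -2)
6*I(o, -2) = 6*(-2) = -12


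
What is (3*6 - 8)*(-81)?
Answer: -810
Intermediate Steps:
(3*6 - 8)*(-81) = (18 - 8)*(-81) = 10*(-81) = -810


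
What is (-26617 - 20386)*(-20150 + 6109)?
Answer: 659969123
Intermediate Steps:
(-26617 - 20386)*(-20150 + 6109) = -47003*(-14041) = 659969123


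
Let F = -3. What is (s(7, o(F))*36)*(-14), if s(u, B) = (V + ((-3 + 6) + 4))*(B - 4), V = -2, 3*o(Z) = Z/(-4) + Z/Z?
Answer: 8610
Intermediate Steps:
o(Z) = 1/3 - Z/12 (o(Z) = (Z/(-4) + Z/Z)/3 = (Z*(-1/4) + 1)/3 = (-Z/4 + 1)/3 = (1 - Z/4)/3 = 1/3 - Z/12)
s(u, B) = -20 + 5*B (s(u, B) = (-2 + ((-3 + 6) + 4))*(B - 4) = (-2 + (3 + 4))*(-4 + B) = (-2 + 7)*(-4 + B) = 5*(-4 + B) = -20 + 5*B)
(s(7, o(F))*36)*(-14) = ((-20 + 5*(1/3 - 1/12*(-3)))*36)*(-14) = ((-20 + 5*(1/3 + 1/4))*36)*(-14) = ((-20 + 5*(7/12))*36)*(-14) = ((-20 + 35/12)*36)*(-14) = -205/12*36*(-14) = -615*(-14) = 8610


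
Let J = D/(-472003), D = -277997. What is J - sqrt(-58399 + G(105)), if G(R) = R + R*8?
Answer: 277997/472003 - I*sqrt(57454) ≈ 0.58897 - 239.7*I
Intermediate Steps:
G(R) = 9*R (G(R) = R + 8*R = 9*R)
J = 277997/472003 (J = -277997/(-472003) = -277997*(-1/472003) = 277997/472003 ≈ 0.58897)
J - sqrt(-58399 + G(105)) = 277997/472003 - sqrt(-58399 + 9*105) = 277997/472003 - sqrt(-58399 + 945) = 277997/472003 - sqrt(-57454) = 277997/472003 - I*sqrt(57454)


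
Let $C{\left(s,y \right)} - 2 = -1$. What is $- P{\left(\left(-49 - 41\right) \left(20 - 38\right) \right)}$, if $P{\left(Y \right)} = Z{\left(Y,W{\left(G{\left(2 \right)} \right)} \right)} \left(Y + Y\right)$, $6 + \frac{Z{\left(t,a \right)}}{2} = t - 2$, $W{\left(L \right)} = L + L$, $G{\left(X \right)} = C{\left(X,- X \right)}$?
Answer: $-10445760$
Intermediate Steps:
$C{\left(s,y \right)} = 1$ ($C{\left(s,y \right)} = 2 - 1 = 1$)
$G{\left(X \right)} = 1$
$W{\left(L \right)} = 2 L$
$Z{\left(t,a \right)} = -16 + 2 t$ ($Z{\left(t,a \right)} = -12 + 2 \left(t - 2\right) = -12 + 2 \left(-2 + t\right) = -12 + \left(-4 + 2 t\right) = -16 + 2 t$)
$P{\left(Y \right)} = 2 Y \left(-16 + 2 Y\right)$ ($P{\left(Y \right)} = \left(-16 + 2 Y\right) \left(Y + Y\right) = \left(-16 + 2 Y\right) 2 Y = 2 Y \left(-16 + 2 Y\right)$)
$- P{\left(\left(-49 - 41\right) \left(20 - 38\right) \right)} = - 4 \left(-49 - 41\right) \left(20 - 38\right) \left(-8 + \left(-49 - 41\right) \left(20 - 38\right)\right) = - 4 \left(\left(-90\right) \left(-18\right)\right) \left(-8 - -1620\right) = - 4 \cdot 1620 \left(-8 + 1620\right) = - 4 \cdot 1620 \cdot 1612 = \left(-1\right) 10445760 = -10445760$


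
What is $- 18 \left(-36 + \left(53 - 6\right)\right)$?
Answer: $-198$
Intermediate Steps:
$- 18 \left(-36 + \left(53 - 6\right)\right) = - 18 \left(-36 + 47\right) = \left(-18\right) 11 = -198$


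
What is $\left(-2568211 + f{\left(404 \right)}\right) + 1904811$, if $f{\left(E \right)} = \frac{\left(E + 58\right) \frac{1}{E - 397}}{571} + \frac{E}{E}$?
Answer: $- \frac{378800763}{571} \approx -6.634 \cdot 10^{5}$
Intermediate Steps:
$f{\left(E \right)} = 1 + \frac{58 + E}{571 \left(-397 + E\right)}$ ($f{\left(E \right)} = \frac{58 + E}{-397 + E} \frac{1}{571} + 1 = \frac{58 + E}{571 \left(-397 + E\right)} + 1 = 1 + \frac{58 + E}{571 \left(-397 + E\right)}$)
$\left(-2568211 + f{\left(404 \right)}\right) + 1904811 = \left(-2568211 + \frac{13 \left(-17433 + 44 \cdot 404\right)}{571 \left(-397 + 404\right)}\right) + 1904811 = \left(-2568211 + \frac{13 \left(-17433 + 17776\right)}{571 \cdot 7}\right) + 1904811 = \left(-2568211 + \frac{13}{571} \cdot \frac{1}{7} \cdot 343\right) + 1904811 = \left(-2568211 + \frac{637}{571}\right) + 1904811 = - \frac{1466447844}{571} + 1904811 = - \frac{378800763}{571}$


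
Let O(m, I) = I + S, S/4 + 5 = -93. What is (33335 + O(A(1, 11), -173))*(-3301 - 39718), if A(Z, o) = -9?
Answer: -1409732630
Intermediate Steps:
S = -392 (S = -20 + 4*(-93) = -20 - 372 = -392)
O(m, I) = -392 + I (O(m, I) = I - 392 = -392 + I)
(33335 + O(A(1, 11), -173))*(-3301 - 39718) = (33335 + (-392 - 173))*(-3301 - 39718) = (33335 - 565)*(-43019) = 32770*(-43019) = -1409732630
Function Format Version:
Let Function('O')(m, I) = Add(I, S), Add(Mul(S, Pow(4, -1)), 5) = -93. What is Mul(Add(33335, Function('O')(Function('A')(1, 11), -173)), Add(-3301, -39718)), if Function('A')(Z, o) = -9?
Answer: -1409732630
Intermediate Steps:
S = -392 (S = Add(-20, Mul(4, -93)) = Add(-20, -372) = -392)
Function('O')(m, I) = Add(-392, I) (Function('O')(m, I) = Add(I, -392) = Add(-392, I))
Mul(Add(33335, Function('O')(Function('A')(1, 11), -173)), Add(-3301, -39718)) = Mul(Add(33335, Add(-392, -173)), Add(-3301, -39718)) = Mul(Add(33335, -565), -43019) = Mul(32770, -43019) = -1409732630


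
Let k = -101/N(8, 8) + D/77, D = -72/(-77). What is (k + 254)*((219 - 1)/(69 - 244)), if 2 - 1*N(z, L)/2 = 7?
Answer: -1706853781/5187875 ≈ -329.01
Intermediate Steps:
D = 72/77 (D = -72*(-1/77) = 72/77 ≈ 0.93507)
N(z, L) = -10 (N(z, L) = 4 - 2*7 = 4 - 14 = -10)
k = 599549/59290 (k = -101/(-10) + (72/77)/77 = -101*(-⅒) + (72/77)*(1/77) = 101/10 + 72/5929 = 599549/59290 ≈ 10.112)
(k + 254)*((219 - 1)/(69 - 244)) = (599549/59290 + 254)*((219 - 1)/(69 - 244)) = 15659209*(218/(-175))/59290 = 15659209*(218*(-1/175))/59290 = (15659209/59290)*(-218/175) = -1706853781/5187875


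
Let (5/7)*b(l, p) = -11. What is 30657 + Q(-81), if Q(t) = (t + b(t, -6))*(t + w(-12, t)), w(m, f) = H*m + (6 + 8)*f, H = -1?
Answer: 733131/5 ≈ 1.4663e+5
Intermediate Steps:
b(l, p) = -77/5 (b(l, p) = (7/5)*(-11) = -77/5)
w(m, f) = -m + 14*f (w(m, f) = -m + (6 + 8)*f = -m + 14*f)
Q(t) = (12 + 15*t)*(-77/5 + t) (Q(t) = (t - 77/5)*(t + (-1*(-12) + 14*t)) = (-77/5 + t)*(t + (12 + 14*t)) = (-77/5 + t)*(12 + 15*t) = (12 + 15*t)*(-77/5 + t))
30657 + Q(-81) = 30657 + (-924/5 - 219*(-81) + 15*(-81)**2) = 30657 + (-924/5 + 17739 + 15*6561) = 30657 + (-924/5 + 17739 + 98415) = 30657 + 579846/5 = 733131/5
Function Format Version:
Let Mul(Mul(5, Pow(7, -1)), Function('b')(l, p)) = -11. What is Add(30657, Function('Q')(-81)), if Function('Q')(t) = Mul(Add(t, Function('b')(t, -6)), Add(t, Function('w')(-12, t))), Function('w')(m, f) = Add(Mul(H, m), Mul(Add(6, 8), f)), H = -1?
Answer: Rational(733131, 5) ≈ 1.4663e+5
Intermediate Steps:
Function('b')(l, p) = Rational(-77, 5) (Function('b')(l, p) = Mul(Rational(7, 5), -11) = Rational(-77, 5))
Function('w')(m, f) = Add(Mul(-1, m), Mul(14, f)) (Function('w')(m, f) = Add(Mul(-1, m), Mul(Add(6, 8), f)) = Add(Mul(-1, m), Mul(14, f)))
Function('Q')(t) = Mul(Add(12, Mul(15, t)), Add(Rational(-77, 5), t)) (Function('Q')(t) = Mul(Add(t, Rational(-77, 5)), Add(t, Add(Mul(-1, -12), Mul(14, t)))) = Mul(Add(Rational(-77, 5), t), Add(t, Add(12, Mul(14, t)))) = Mul(Add(Rational(-77, 5), t), Add(12, Mul(15, t))) = Mul(Add(12, Mul(15, t)), Add(Rational(-77, 5), t)))
Add(30657, Function('Q')(-81)) = Add(30657, Add(Rational(-924, 5), Mul(-219, -81), Mul(15, Pow(-81, 2)))) = Add(30657, Add(Rational(-924, 5), 17739, Mul(15, 6561))) = Add(30657, Add(Rational(-924, 5), 17739, 98415)) = Add(30657, Rational(579846, 5)) = Rational(733131, 5)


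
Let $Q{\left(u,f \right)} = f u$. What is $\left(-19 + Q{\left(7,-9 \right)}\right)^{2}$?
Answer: $6724$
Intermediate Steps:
$\left(-19 + Q{\left(7,-9 \right)}\right)^{2} = \left(-19 - 63\right)^{2} = \left(-82\right)^{2} = 6724$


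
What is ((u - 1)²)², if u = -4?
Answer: 625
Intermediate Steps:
((u - 1)²)² = ((-4 - 1)²)² = ((-5)²)² = 25² = 625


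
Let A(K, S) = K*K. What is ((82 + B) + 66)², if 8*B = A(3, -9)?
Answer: 1423249/64 ≈ 22238.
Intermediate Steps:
A(K, S) = K²
B = 9/8 (B = (⅛)*3² = (⅛)*9 = 9/8 ≈ 1.1250)
((82 + B) + 66)² = ((82 + 9/8) + 66)² = (665/8 + 66)² = (1193/8)² = 1423249/64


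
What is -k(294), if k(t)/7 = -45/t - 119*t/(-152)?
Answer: -856587/532 ≈ -1610.1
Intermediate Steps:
k(t) = -315/t + 833*t/152 (k(t) = 7*(-45/t - 119*t/(-152)) = 7*(-45/t - 119*t*(-1/152)) = 7*(-45/t + 119*t/152) = -315/t + 833*t/152)
-k(294) = -(-315/294 + (833/152)*294) = -(-315*1/294 + 122451/76) = -(-15/14 + 122451/76) = -1*856587/532 = -856587/532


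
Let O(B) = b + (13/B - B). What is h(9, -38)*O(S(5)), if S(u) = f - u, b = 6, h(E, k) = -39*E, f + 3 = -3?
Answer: -61074/11 ≈ -5552.2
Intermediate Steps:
f = -6 (f = -3 - 3 = -6)
S(u) = -6 - u
O(B) = 6 - B + 13/B (O(B) = 6 + (13/B - B) = 6 + (-B + 13/B) = 6 - B + 13/B)
h(9, -38)*O(S(5)) = (-39*9)*(6 - (-6 - 1*5) + 13/(-6 - 1*5)) = -351*(6 - (-6 - 5) + 13/(-6 - 5)) = -351*(6 - 1*(-11) + 13/(-11)) = -351*(6 + 11 + 13*(-1/11)) = -351*(6 + 11 - 13/11) = -351*174/11 = -61074/11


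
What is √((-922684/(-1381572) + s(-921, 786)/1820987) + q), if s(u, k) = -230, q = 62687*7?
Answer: 13*√2329118833182158736529174/29950293471 ≈ 662.43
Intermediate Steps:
q = 438809
√((-922684/(-1381572) + s(-921, 786)/1820987) + q) = √((-922684/(-1381572) - 230/1820987) + 438809) = √((-922684*(-1/1381572) - 230*1/1820987) + 438809) = √((230671/345393 - 230/1820987) + 438809) = √(419969451887/628956162891 + 438809) = √(275992044851488706/628956162891) = 13*√2329118833182158736529174/29950293471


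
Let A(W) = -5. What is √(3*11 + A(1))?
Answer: 2*√7 ≈ 5.2915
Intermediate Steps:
√(3*11 + A(1)) = √(3*11 - 5) = √(33 - 5) = √28 = 2*√7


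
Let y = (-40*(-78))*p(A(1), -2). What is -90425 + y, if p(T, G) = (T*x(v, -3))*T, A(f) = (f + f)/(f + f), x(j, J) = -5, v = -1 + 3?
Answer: -106025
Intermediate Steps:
v = 2
A(f) = 1 (A(f) = (2*f)/((2*f)) = (2*f)*(1/(2*f)) = 1)
p(T, G) = -5*T² (p(T, G) = (T*(-5))*T = (-5*T)*T = -5*T²)
y = -15600 (y = (-40*(-78))*(-5*1²) = 3120*(-5*1) = 3120*(-5) = -15600)
-90425 + y = -90425 - 15600 = -106025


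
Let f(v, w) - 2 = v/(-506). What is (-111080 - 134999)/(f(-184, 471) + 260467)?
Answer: -2706869/2865163 ≈ -0.94475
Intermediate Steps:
f(v, w) = 2 - v/506 (f(v, w) = 2 + v/(-506) = 2 + v*(-1/506) = 2 - v/506)
(-111080 - 134999)/(f(-184, 471) + 260467) = (-111080 - 134999)/((2 - 1/506*(-184)) + 260467) = -246079/((2 + 4/11) + 260467) = -246079/(26/11 + 260467) = -246079/2865163/11 = -246079*11/2865163 = -2706869/2865163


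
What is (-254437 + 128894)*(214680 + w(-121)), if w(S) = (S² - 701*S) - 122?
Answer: -39423012860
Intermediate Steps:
w(S) = -122 + S² - 701*S
(-254437 + 128894)*(214680 + w(-121)) = (-254437 + 128894)*(214680 + (-122 + (-121)² - 701*(-121))) = -125543*(214680 + (-122 + 14641 + 84821)) = -125543*(214680 + 99340) = -125543*314020 = -39423012860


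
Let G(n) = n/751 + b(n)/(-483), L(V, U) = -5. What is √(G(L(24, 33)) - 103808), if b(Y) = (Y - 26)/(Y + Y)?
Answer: I*√1365856312251140430/3627330 ≈ 322.19*I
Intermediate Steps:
b(Y) = (-26 + Y)/(2*Y) (b(Y) = (-26 + Y)/((2*Y)) = (-26 + Y)*(1/(2*Y)) = (-26 + Y)/(2*Y))
G(n) = n/751 - (-26 + n)/(966*n) (G(n) = n/751 + ((-26 + n)/(2*n))/(-483) = n*(1/751) + ((-26 + n)/(2*n))*(-1/483) = n/751 - (-26 + n)/(966*n))
√(G(L(24, 33)) - 103808) = √((-1/966 + (1/751)*(-5) + (13/483)/(-5)) - 103808) = √((-1/966 - 5/751 + (13/483)*(-⅕)) - 103808) = √((-1/966 - 5/751 - 13/2415) - 103808) = √(-47431/3627330 - 103808) = √(-376545920071/3627330) = I*√1365856312251140430/3627330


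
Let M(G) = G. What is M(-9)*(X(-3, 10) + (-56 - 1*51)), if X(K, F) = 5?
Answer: 918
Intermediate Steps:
M(-9)*(X(-3, 10) + (-56 - 1*51)) = -9*(5 + (-56 - 1*51)) = -9*(5 + (-56 - 51)) = -9*(5 - 107) = -9*(-102) = 918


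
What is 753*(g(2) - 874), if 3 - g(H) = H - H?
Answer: -655863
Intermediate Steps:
g(H) = 3 (g(H) = 3 - (H - H) = 3 - 1*0 = 3 + 0 = 3)
753*(g(2) - 874) = 753*(3 - 874) = 753*(-871) = -655863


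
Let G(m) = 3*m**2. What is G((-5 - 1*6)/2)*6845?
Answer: 2484735/4 ≈ 6.2118e+5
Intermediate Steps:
G((-5 - 1*6)/2)*6845 = (3*((-5 - 1*6)/2)**2)*6845 = (3*((-5 - 6)*(1/2))**2)*6845 = (3*(-11*1/2)**2)*6845 = (3*(-11/2)**2)*6845 = (3*(121/4))*6845 = (363/4)*6845 = 2484735/4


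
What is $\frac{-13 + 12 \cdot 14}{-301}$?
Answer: $- \frac{155}{301} \approx -0.51495$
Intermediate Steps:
$\frac{-13 + 12 \cdot 14}{-301} = \left(-13 + 168\right) \left(- \frac{1}{301}\right) = 155 \left(- \frac{1}{301}\right) = - \frac{155}{301}$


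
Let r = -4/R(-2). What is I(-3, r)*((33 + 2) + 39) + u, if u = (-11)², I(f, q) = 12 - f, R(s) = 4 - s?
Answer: 1231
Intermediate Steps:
r = -⅔ (r = -4/(4 - 1*(-2)) = -4/(4 + 2) = -4/6 = -4*⅙ = -⅔ ≈ -0.66667)
u = 121
I(-3, r)*((33 + 2) + 39) + u = (12 - 1*(-3))*((33 + 2) + 39) + 121 = (12 + 3)*(35 + 39) + 121 = 15*74 + 121 = 1110 + 121 = 1231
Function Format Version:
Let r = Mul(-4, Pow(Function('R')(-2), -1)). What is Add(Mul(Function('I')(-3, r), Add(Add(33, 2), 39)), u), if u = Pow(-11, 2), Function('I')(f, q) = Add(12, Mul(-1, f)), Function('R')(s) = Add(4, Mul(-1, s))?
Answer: 1231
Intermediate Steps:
r = Rational(-2, 3) (r = Mul(-4, Pow(Add(4, Mul(-1, -2)), -1)) = Mul(-4, Pow(Add(4, 2), -1)) = Mul(-4, Pow(6, -1)) = Mul(-4, Rational(1, 6)) = Rational(-2, 3) ≈ -0.66667)
u = 121
Add(Mul(Function('I')(-3, r), Add(Add(33, 2), 39)), u) = Add(Mul(Add(12, Mul(-1, -3)), Add(Add(33, 2), 39)), 121) = Add(Mul(Add(12, 3), Add(35, 39)), 121) = Add(Mul(15, 74), 121) = Add(1110, 121) = 1231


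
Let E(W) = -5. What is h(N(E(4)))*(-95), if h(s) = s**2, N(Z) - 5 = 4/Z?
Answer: -8379/5 ≈ -1675.8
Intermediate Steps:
N(Z) = 5 + 4/Z
h(N(E(4)))*(-95) = (5 + 4/(-5))**2*(-95) = (5 + 4*(-1/5))**2*(-95) = (5 - 4/5)**2*(-95) = (21/5)**2*(-95) = (441/25)*(-95) = -8379/5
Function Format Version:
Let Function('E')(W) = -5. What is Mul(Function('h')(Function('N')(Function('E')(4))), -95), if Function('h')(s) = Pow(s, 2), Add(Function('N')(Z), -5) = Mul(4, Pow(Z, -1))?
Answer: Rational(-8379, 5) ≈ -1675.8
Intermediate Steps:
Function('N')(Z) = Add(5, Mul(4, Pow(Z, -1)))
Mul(Function('h')(Function('N')(Function('E')(4))), -95) = Mul(Pow(Add(5, Mul(4, Pow(-5, -1))), 2), -95) = Mul(Pow(Add(5, Mul(4, Rational(-1, 5))), 2), -95) = Mul(Pow(Add(5, Rational(-4, 5)), 2), -95) = Mul(Pow(Rational(21, 5), 2), -95) = Mul(Rational(441, 25), -95) = Rational(-8379, 5)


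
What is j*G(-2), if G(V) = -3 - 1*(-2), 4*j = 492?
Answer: -123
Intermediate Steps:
j = 123 (j = (¼)*492 = 123)
G(V) = -1 (G(V) = -3 + 2 = -1)
j*G(-2) = 123*(-1) = -123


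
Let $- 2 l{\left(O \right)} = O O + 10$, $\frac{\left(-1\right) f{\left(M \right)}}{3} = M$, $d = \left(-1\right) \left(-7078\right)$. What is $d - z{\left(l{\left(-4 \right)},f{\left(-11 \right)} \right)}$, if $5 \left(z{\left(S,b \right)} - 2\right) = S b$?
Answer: $\frac{35809}{5} \approx 7161.8$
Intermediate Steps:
$d = 7078$
$f{\left(M \right)} = - 3 M$
$l{\left(O \right)} = -5 - \frac{O^{2}}{2}$ ($l{\left(O \right)} = - \frac{O O + 10}{2} = - \frac{O^{2} + 10}{2} = - \frac{10 + O^{2}}{2} = -5 - \frac{O^{2}}{2}$)
$z{\left(S,b \right)} = 2 + \frac{S b}{5}$
$d - z{\left(l{\left(-4 \right)},f{\left(-11 \right)} \right)} = 7078 - \left(2 + \frac{\left(-5 - \frac{\left(-4\right)^{2}}{2}\right) \left(\left(-3\right) \left(-11\right)\right)}{5}\right) = 7078 - \left(2 + \frac{1}{5} \left(-5 - 8\right) 33\right) = 7078 - \left(2 + \frac{1}{5} \left(-13\right) 33\right) = 7078 - \left(2 - \frac{429}{5}\right) = 7078 - - \frac{419}{5} = 7078 + \frac{419}{5} = \frac{35809}{5}$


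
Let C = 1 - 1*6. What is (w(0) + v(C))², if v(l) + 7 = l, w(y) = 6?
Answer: 36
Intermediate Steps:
C = -5 (C = 1 - 6 = -5)
v(l) = -7 + l
(w(0) + v(C))² = (6 + (-7 - 5))² = (6 - 12)² = (-6)² = 36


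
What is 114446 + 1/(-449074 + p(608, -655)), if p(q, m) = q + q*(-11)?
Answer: 52090554683/455154 ≈ 1.1445e+5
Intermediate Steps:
p(q, m) = -10*q (p(q, m) = q - 11*q = -10*q)
114446 + 1/(-449074 + p(608, -655)) = 114446 + 1/(-449074 - 10*608) = 114446 + 1/(-449074 - 6080) = 114446 + 1/(-455154) = 114446 - 1/455154 = 52090554683/455154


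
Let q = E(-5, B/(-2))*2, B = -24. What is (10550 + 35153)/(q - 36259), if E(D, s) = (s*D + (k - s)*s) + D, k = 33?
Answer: -45703/35885 ≈ -1.2736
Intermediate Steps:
E(D, s) = D + D*s + s*(33 - s) (E(D, s) = (s*D + (33 - s)*s) + D = (D*s + s*(33 - s)) + D = D + D*s + s*(33 - s))
q = 374 (q = (-5 - (-24/(-2))**2 + 33*(-24/(-2)) - (-120)/(-2))*2 = (-5 - (-24*(-1/2))**2 + 33*(-24*(-1/2)) - (-120)*(-1)/2)*2 = (-5 - 1*12**2 + 33*12 - 5*12)*2 = (-5 - 1*144 + 396 - 60)*2 = (-5 - 144 + 396 - 60)*2 = 187*2 = 374)
(10550 + 35153)/(q - 36259) = (10550 + 35153)/(374 - 36259) = 45703/(-35885) = 45703*(-1/35885) = -45703/35885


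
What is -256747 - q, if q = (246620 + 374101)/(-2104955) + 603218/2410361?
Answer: -1302657396881084894/5073701438755 ≈ -2.5675e+5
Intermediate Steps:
q = -226414945091/5073701438755 (q = 620721*(-1/2104955) + 603218*(1/2410361) = -620721/2104955 + 603218/2410361 = -226414945091/5073701438755 ≈ -0.044625)
-256747 - q = -256747 - 1*(-226414945091/5073701438755) = -256747 + 226414945091/5073701438755 = -1302657396881084894/5073701438755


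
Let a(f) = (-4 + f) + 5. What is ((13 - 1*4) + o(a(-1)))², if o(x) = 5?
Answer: 196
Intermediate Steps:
a(f) = 1 + f
((13 - 1*4) + o(a(-1)))² = ((13 - 1*4) + 5)² = ((13 - 4) + 5)² = (9 + 5)² = 14² = 196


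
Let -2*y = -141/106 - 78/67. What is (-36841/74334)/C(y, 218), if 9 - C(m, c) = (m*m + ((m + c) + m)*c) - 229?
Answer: 3716402483528/358666876416187287 ≈ 1.0362e-5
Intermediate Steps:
y = 17715/14204 (y = -(-141/106 - 78/67)/2 = -1/2*(-17715/7102) = 17715/14204 ≈ 1.2472)
C(m, c) = 238 - m**2 - c*(c + 2*m) (C(m, c) = 9 - ((m*m + ((m + c) + m)*c) - 229) = 9 - ((m**2 + ((c + m) + m)*c) - 229) = 9 - ((m**2 + (c + 2*m)*c) - 229) = 9 - ((m**2 + c*(c + 2*m)) - 229) = 9 - (-229 + m**2 + c*(c + 2*m)) = 9 + (229 - m**2 - c*(c + 2*m)) = 238 - m**2 - c*(c + 2*m))
(-36841/74334)/C(y, 218) = (-36841/74334)/(238 - 1*218**2 - (17715/14204)**2 - 2*218*17715/14204) = (-36841*1/74334)/(238 - 1*47524 - 1*313821225/201753616 - 1930935/3551) = -36841/(74334*(238 - 47524 - 313821225/201753616 - 1930935/3551)) = -36841/(74334*(-9650143310361/201753616)) = -36841/74334*(-201753616/9650143310361) = 3716402483528/358666876416187287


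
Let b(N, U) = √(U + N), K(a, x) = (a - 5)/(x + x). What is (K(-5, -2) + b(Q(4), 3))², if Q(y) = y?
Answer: 53/4 + 5*√7 ≈ 26.479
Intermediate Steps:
K(a, x) = (-5 + a)/(2*x) (K(a, x) = (-5 + a)/((2*x)) = (-5 + a)*(1/(2*x)) = (-5 + a)/(2*x))
b(N, U) = √(N + U)
(K(-5, -2) + b(Q(4), 3))² = ((½)*(-5 - 5)/(-2) + √(4 + 3))² = ((½)*(-½)*(-10) + √7)² = (5/2 + √7)²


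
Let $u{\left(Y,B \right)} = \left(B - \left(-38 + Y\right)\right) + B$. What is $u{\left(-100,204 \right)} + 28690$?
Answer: $29236$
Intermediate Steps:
$u{\left(Y,B \right)} = 38 - Y + 2 B$ ($u{\left(Y,B \right)} = \left(38 + B - Y\right) + B = 38 - Y + 2 B$)
$u{\left(-100,204 \right)} + 28690 = \left(38 - -100 + 2 \cdot 204\right) + 28690 = \left(38 + 100 + 408\right) + 28690 = 546 + 28690 = 29236$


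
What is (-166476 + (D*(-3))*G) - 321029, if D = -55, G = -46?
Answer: -495095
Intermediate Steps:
(-166476 + (D*(-3))*G) - 321029 = (-166476 - 55*(-3)*(-46)) - 321029 = (-166476 + 165*(-46)) - 321029 = (-166476 - 7590) - 321029 = -174066 - 321029 = -495095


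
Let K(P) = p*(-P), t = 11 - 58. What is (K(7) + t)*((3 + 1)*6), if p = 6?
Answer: -2136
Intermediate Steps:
t = -47
K(P) = -6*P (K(P) = 6*(-P) = -6*P)
(K(7) + t)*((3 + 1)*6) = (-6*7 - 47)*((3 + 1)*6) = (-42 - 47)*(4*6) = -89*24 = -2136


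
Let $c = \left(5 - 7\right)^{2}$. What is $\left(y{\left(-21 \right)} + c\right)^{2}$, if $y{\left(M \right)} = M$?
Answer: $289$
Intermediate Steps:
$c = 4$ ($c = \left(-2\right)^{2} = 4$)
$\left(y{\left(-21 \right)} + c\right)^{2} = \left(-21 + 4\right)^{2} = \left(-17\right)^{2} = 289$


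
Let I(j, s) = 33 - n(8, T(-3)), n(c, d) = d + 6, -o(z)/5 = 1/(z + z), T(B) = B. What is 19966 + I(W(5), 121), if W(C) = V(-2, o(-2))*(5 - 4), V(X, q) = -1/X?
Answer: 19996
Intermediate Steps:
o(z) = -5/(2*z) (o(z) = -5/(z + z) = -5*1/(2*z) = -5/(2*z))
n(c, d) = 6 + d
W(C) = 1/2 (W(C) = (-1/(-2))*(5 - 4) = -1*(-1/2)*1 = (1/2)*1 = 1/2)
I(j, s) = 30 (I(j, s) = 33 - (6 - 3) = 33 - 1*3 = 33 - 3 = 30)
19966 + I(W(5), 121) = 19966 + 30 = 19996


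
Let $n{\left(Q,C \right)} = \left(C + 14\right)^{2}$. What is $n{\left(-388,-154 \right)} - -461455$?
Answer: $481055$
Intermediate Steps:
$n{\left(Q,C \right)} = \left(14 + C\right)^{2}$
$n{\left(-388,-154 \right)} - -461455 = \left(14 - 154\right)^{2} - -461455 = \left(-140\right)^{2} + 461455 = 19600 + 461455 = 481055$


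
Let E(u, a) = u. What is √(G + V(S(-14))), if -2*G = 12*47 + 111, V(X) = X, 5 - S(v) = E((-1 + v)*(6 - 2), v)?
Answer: I*√1090/2 ≈ 16.508*I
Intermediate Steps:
S(v) = 9 - 4*v (S(v) = 5 - (-1 + v)*(6 - 2) = 5 - (-1 + v)*4 = 5 - (-4 + 4*v) = 5 + (4 - 4*v) = 9 - 4*v)
G = -675/2 (G = -(12*47 + 111)/2 = -(564 + 111)/2 = -½*675 = -675/2 ≈ -337.50)
√(G + V(S(-14))) = √(-675/2 + (9 - 4*(-14))) = √(-675/2 + (9 + 56)) = √(-675/2 + 65) = √(-545/2) = I*√1090/2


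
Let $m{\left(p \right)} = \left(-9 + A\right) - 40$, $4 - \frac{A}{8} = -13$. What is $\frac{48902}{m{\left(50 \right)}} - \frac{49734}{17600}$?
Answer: $\frac{428174171}{765600} \approx 559.27$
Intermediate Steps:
$A = 136$ ($A = 32 - -104 = 32 + 104 = 136$)
$m{\left(p \right)} = 87$ ($m{\left(p \right)} = \left(-9 + 136\right) - 40 = 127 - 40 = 87$)
$\frac{48902}{m{\left(50 \right)}} - \frac{49734}{17600} = \frac{48902}{87} - \frac{49734}{17600} = 48902 \cdot \frac{1}{87} - \frac{24867}{8800} = \frac{48902}{87} - \frac{24867}{8800} = \frac{428174171}{765600}$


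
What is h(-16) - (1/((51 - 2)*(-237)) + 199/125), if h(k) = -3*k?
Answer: 67367138/1451625 ≈ 46.408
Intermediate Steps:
h(-16) - (1/((51 - 2)*(-237)) + 199/125) = -3*(-16) - (1/((51 - 2)*(-237)) + 199/125) = 48 - (-1/237/49 + 199*(1/125)) = 48 - ((1/49)*(-1/237) + 199/125) = 48 - (-1/11613 + 199/125) = 48 - 1*2310862/1451625 = 48 - 2310862/1451625 = 67367138/1451625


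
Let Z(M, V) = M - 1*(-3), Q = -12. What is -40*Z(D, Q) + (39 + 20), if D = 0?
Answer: -61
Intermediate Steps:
Z(M, V) = 3 + M (Z(M, V) = M + 3 = 3 + M)
-40*Z(D, Q) + (39 + 20) = -40*(3 + 0) + (39 + 20) = -40*3 + 59 = -120 + 59 = -61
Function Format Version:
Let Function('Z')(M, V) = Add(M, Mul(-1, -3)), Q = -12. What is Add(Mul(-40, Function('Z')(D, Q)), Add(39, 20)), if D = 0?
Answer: -61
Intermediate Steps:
Function('Z')(M, V) = Add(3, M) (Function('Z')(M, V) = Add(M, 3) = Add(3, M))
Add(Mul(-40, Function('Z')(D, Q)), Add(39, 20)) = Add(Mul(-40, Add(3, 0)), Add(39, 20)) = Add(Mul(-40, 3), 59) = Add(-120, 59) = -61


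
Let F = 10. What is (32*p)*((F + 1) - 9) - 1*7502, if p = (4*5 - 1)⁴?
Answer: 8333042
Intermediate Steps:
p = 130321 (p = (20 - 1)⁴ = 19⁴ = 130321)
(32*p)*((F + 1) - 9) - 1*7502 = (32*130321)*((10 + 1) - 9) - 1*7502 = 4170272*(11 - 9) - 7502 = 4170272*2 - 7502 = 8340544 - 7502 = 8333042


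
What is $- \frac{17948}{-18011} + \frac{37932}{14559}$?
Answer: $\frac{44976104}{12486769} \approx 3.6019$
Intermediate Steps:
$- \frac{17948}{-18011} + \frac{37932}{14559} = \left(-17948\right) \left(- \frac{1}{18011}\right) + 37932 \cdot \frac{1}{14559} = \frac{2564}{2573} + \frac{12644}{4853} = \frac{44976104}{12486769}$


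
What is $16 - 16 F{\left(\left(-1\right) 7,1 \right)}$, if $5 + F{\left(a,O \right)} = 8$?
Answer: $-32$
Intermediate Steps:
$F{\left(a,O \right)} = 3$ ($F{\left(a,O \right)} = -5 + 8 = 3$)
$16 - 16 F{\left(\left(-1\right) 7,1 \right)} = 16 - 48 = -32$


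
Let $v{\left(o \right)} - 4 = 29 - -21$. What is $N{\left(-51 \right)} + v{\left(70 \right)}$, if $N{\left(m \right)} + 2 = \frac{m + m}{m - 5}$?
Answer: $\frac{1507}{28} \approx 53.821$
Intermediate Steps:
$v{\left(o \right)} = 54$ ($v{\left(o \right)} = 4 + \left(29 - -21\right) = 4 + \left(29 + 21\right) = 4 + 50 = 54$)
$N{\left(m \right)} = -2 + \frac{2 m}{-5 + m}$ ($N{\left(m \right)} = -2 + \frac{m + m}{m - 5} = -2 + \frac{2 m}{-5 + m}$)
$N{\left(-51 \right)} + v{\left(70 \right)} = \frac{10}{-5 - 51} + 54 = \frac{10}{-56} + 54 = 10 \left(- \frac{1}{56}\right) + 54 = - \frac{5}{28} + 54 = \frac{1507}{28}$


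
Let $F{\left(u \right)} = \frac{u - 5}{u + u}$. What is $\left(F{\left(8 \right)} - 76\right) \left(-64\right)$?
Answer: $4852$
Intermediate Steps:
$F{\left(u \right)} = \frac{-5 + u}{2 u}$
$\left(F{\left(8 \right)} - 76\right) \left(-64\right) = \left(\frac{-5 + 8}{2 \cdot 8} - 76\right) \left(-64\right) = \left(\frac{1}{2} \cdot \frac{1}{8} \cdot 3 - 76\right) \left(-64\right) = \left(\frac{3}{16} - 76\right) \left(-64\right) = \left(- \frac{1213}{16}\right) \left(-64\right) = 4852$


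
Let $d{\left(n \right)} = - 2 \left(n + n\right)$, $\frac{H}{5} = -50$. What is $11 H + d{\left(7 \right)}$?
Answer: $-2778$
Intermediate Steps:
$H = -250$ ($H = 5 \left(-50\right) = -250$)
$d{\left(n \right)} = - 4 n$ ($d{\left(n \right)} = - 2 \cdot 2 n = - 4 n$)
$11 H + d{\left(7 \right)} = 11 \left(-250\right) - 28 = -2750 - 28 = -2778$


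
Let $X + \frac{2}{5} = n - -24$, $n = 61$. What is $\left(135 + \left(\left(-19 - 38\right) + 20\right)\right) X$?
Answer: $\frac{41454}{5} \approx 8290.8$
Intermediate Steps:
$X = \frac{423}{5}$ ($X = - \frac{2}{5} + \left(61 - -24\right) = - \frac{2}{5} + \left(61 + 24\right) = - \frac{2}{5} + 85 = \frac{423}{5} \approx 84.6$)
$\left(135 + \left(\left(-19 - 38\right) + 20\right)\right) X = \left(135 + \left(\left(-19 - 38\right) + 20\right)\right) \frac{423}{5} = \left(135 + \left(-57 + 20\right)\right) \frac{423}{5} = \left(135 - 37\right) \frac{423}{5} = 98 \cdot \frac{423}{5} = \frac{41454}{5}$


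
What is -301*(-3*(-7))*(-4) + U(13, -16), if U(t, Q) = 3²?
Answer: 25293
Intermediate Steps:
U(t, Q) = 9
-301*(-3*(-7))*(-4) + U(13, -16) = -301*(-3*(-7))*(-4) + 9 = -6321*(-4) + 9 = -301*(-84) + 9 = 25284 + 9 = 25293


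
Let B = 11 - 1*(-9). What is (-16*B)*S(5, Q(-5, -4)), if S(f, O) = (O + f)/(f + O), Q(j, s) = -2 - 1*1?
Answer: -320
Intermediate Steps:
Q(j, s) = -3 (Q(j, s) = -2 - 1 = -3)
B = 20 (B = 11 + 9 = 20)
S(f, O) = 1 (S(f, O) = (O + f)/(O + f) = 1)
(-16*B)*S(5, Q(-5, -4)) = -16*20*1 = -320*1 = -320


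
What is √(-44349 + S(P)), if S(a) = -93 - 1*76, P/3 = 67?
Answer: I*√44518 ≈ 210.99*I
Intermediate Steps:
P = 201 (P = 3*67 = 201)
S(a) = -169 (S(a) = -93 - 76 = -169)
√(-44349 + S(P)) = √(-44349 - 169) = √(-44518) = I*√44518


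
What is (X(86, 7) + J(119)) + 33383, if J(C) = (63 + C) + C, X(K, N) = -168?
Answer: 33516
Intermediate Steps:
J(C) = 63 + 2*C
(X(86, 7) + J(119)) + 33383 = (-168 + (63 + 2*119)) + 33383 = (-168 + (63 + 238)) + 33383 = (-168 + 301) + 33383 = 133 + 33383 = 33516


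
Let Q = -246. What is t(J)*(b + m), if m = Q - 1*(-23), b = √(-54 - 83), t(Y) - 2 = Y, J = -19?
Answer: 3791 - 17*I*√137 ≈ 3791.0 - 198.98*I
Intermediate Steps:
t(Y) = 2 + Y
b = I*√137 (b = √(-137) = I*√137 ≈ 11.705*I)
m = -223 (m = -246 - 1*(-23) = -246 + 23 = -223)
t(J)*(b + m) = (2 - 19)*(I*√137 - 223) = -17*(-223 + I*√137) = 3791 - 17*I*√137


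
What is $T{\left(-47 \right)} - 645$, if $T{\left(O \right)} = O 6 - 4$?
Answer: $-931$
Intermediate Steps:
$T{\left(O \right)} = -4 + 6 O$ ($T{\left(O \right)} = 6 O - 4 = -4 + 6 O$)
$T{\left(-47 \right)} - 645 = \left(-4 + 6 \left(-47\right)\right) - 645 = \left(-4 - 282\right) - 645 = -286 - 645 = -931$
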